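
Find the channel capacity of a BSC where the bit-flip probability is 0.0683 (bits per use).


H(p) = -p*log2(p) - (1-p)*log2(1-p) = -0.0683*log2(0.0683) - 0.9317*log2(0.9317) = 0.264456 + 0.095092 = 0.3595. C = 1 - H(p) = 1 - 0.3595 = 0.6405

0.6405 bits


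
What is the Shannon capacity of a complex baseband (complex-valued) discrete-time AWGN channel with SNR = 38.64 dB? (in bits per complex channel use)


SNR_linear = 10^(38.64/10) = 7311.3908; C = log2(1 + SNR_linear) = log2(1 + 7311.3908) = 12.8361

12.8361 bits/channel use


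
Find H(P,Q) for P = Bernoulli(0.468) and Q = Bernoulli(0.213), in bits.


H(P,Q) = -p*log2(q) - (1-p)*log2(1-q). -0.468*log2(0.213) = 1.044143; -0.532*log2(0.787) = 0.183840. H(P,Q) = 1.044143 + 0.183840 = 1.228

1.228 bits


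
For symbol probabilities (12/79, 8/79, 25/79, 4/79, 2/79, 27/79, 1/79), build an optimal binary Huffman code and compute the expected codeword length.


Huffman construction (repeatedly merge the two least-probable nodes; each merge adds 1 bit to every symbol beneath it): 1/79 + 2/79 = 3/79; 3/79 + 4/79 = 7/79; 7/79 + 8/79 = 15/79; 12/79 + 15/79 = 27/79; 25/79 + 27/79 = 52/79; 27/79 + 52/79 = 1. Resulting codeword lengths (in the order the probabilities were given): (2, 3, 2, 4, 5, 2, 5). L_avg = sum(p_i * l_i) = 12/79*2 + 8/79*3 + 25/79*2 + 4/79*4 + 2/79*5 + 27/79*2 + 1/79*5 = 183/79 = 2.3165

2.3165 bits


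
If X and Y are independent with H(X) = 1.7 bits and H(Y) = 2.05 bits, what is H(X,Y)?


For independent variables, H(X,Y) = H(X) + H(Y) = 1.7 + 2.05 = 3.75

3.75 bits


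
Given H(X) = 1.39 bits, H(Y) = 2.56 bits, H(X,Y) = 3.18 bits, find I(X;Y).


I(X;Y) = H(X) + H(Y) - H(X,Y) = 1.39 + 2.56 - 3.18 = 0.77

0.77 bits


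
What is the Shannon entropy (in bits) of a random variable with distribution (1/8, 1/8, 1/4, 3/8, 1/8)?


H = -sum(p_i * log2(p_i)). Terms: -(1/8)*log2(1/8) = 0.375000; -(1/8)*log2(1/8) = 0.375000; -(1/4)*log2(1/4) = 0.500000; -(3/8)*log2(3/8) = 0.530639; -(1/8)*log2(1/8) = 0.375000. H = 0.375000 + 0.375000 + 0.500000 + 0.530639 + 0.375000 = 2.1556

2.1556 bits


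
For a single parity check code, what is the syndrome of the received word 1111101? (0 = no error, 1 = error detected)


Syndrome = XOR of all bits = 1 XOR 1 XOR 1 XOR 1 XOR 1 XOR 0 XOR 1 = 0

0


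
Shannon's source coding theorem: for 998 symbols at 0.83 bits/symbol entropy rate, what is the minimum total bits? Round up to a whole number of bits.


Minimum bits >= n * H = 998 * 0.83 = 828.34, rounded up to a whole number of bits = 829

829 bits


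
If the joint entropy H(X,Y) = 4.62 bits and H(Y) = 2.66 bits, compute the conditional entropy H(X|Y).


H(X|Y) = H(X,Y) - H(Y) = 4.62 - 2.66 = 1.96

1.96 bits


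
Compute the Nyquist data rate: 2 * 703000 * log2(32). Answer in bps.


Rate = 2 * B * log2(M) = 2 * 703000 * 5.0 = 7030000.0

7030000.0 bps


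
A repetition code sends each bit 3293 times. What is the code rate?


Rate = k/n = 1/3293

1/3293


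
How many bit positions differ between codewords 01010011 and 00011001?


Count differing positions: . ^ . . ^ . ^ . = 3 differences

3


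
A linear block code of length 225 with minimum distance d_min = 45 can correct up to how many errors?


Correction capability = floor((d-1)/2) = floor((45-1)/2) = 22

22 errors


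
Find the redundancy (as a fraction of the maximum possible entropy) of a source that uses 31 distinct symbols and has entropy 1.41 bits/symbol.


H_max = log2(K) = log2(31) = 4.9542 bits/symbol. Redundancy = 1 - H/H_max = 1 - 1.41/4.9542 = 1 - 0.2846 = 0.7154

0.7154


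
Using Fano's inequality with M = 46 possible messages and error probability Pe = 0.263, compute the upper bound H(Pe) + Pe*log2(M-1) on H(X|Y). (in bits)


H(Pe) = -Pe*log2(Pe) - (1-Pe)*log2(1-Pe) = -0.263*log2(0.263) - 0.737*log2(0.737) = 0.506766 + 0.324474 = 0.8312. Pe*log2(M-1) = 0.263*log2(45) = 1.444357. Bound = H(Pe) + Pe*log2(M-1) = 0.506766 + 0.324474 + 1.444357 = 2.2756

2.2756 bits


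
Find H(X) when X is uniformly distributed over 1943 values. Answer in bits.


H = log2(n) = log2(1943) = 10.9241

10.9241 bits


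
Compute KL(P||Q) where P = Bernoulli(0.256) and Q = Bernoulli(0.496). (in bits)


KL = p*log2(p/q) + (1-p)*log2((1-p)/(1-q)) = 0.256*log2(0.256/0.496) + 0.744*log2(0.744/0.504) = 0.1738

0.1738 bits


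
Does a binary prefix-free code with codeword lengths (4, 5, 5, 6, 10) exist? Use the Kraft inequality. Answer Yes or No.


Kraft sum = sum(2^(-l_i)) = 0.1416, need <= 1. Result: satisfied (a binary prefix-free code with these lengths exists)

Yes


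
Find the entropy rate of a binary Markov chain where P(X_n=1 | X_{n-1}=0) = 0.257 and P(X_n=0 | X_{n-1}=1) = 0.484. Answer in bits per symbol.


Stationary distribution: pi_0 = p10/(p01+p10) = 0.6532, pi_1 = 0.3468. Entropy rate H' = pi_0*H(p01) + pi_1*H(p10) = 0.6532*0.8222 + 0.3468*0.9993 = 0.8836

0.8836 bits/symbol


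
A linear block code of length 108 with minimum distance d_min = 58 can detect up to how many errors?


Detection capability = d_min - 1 = 58 - 1 = 57

57 errors


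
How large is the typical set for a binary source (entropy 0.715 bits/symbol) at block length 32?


log2|A_typical| = nH = 32 * 0.715 = 22.88, so |A_typical| ~ 2^22.88 = 7.719e+06

7.719e+06


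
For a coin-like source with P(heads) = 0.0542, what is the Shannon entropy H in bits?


H = -p*log2(p) - (1-p)*log2(1-p). -0.0542*log2(0.0542) = 0.227942; -0.9458*log2(0.9458) = 0.076036. H = 0.227942 + 0.076036 = 0.304

0.304 bits


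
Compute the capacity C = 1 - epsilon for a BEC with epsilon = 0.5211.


C = 1 - epsilon = 1 - 0.5211 = 0.4789

0.4789 bits


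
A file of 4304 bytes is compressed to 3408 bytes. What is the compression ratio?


Ratio = original / compressed = 4304 / 3408 = 1.2629

1.2629


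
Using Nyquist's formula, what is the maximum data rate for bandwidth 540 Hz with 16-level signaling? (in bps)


Rate = 2 * B * log2(M) = 2 * 540 * 4.0 = 4320.0

4320.0 bps


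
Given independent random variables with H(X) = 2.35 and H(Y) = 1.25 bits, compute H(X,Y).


For independent variables, H(X,Y) = H(X) + H(Y) = 2.35 + 1.25 = 3.6

3.6 bits


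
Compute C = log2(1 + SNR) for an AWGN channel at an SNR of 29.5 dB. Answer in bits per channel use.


SNR_linear = 10^(29.5/10) = 891.2509; C = log2(1 + SNR_linear) = log2(1 + 891.2509) = 9.8013

9.8013 bits/channel use


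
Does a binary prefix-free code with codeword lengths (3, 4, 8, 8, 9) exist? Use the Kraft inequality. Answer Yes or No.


Kraft sum = sum(2^(-l_i)) = 0.1973, need <= 1. Result: satisfied (a binary prefix-free code with these lengths exists)

Yes


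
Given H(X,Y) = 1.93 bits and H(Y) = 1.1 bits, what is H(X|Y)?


H(X|Y) = H(X,Y) - H(Y) = 1.93 - 1.1 = 0.83

0.83 bits


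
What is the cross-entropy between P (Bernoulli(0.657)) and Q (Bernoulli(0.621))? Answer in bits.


H(P,Q) = -p*log2(q) - (1-p)*log2(1-q). -0.657*log2(0.621) = 0.451579; -0.343*log2(0.379) = 0.480107. H(P,Q) = 0.451579 + 0.480107 = 0.9317

0.9317 bits


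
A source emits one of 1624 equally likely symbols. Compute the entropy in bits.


H = log2(n) = log2(1624) = 10.6653

10.6653 bits


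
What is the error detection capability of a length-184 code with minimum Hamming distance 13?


Detection capability = d_min - 1 = 13 - 1 = 12

12 errors


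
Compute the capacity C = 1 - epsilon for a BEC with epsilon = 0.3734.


C = 1 - epsilon = 1 - 0.3734 = 0.6266

0.6266 bits


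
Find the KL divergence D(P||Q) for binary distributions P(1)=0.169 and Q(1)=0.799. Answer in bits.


KL = p*log2(p/q) + (1-p)*log2((1-p)/(1-q)) = 0.169*log2(0.169/0.799) + 0.831*log2(0.831/0.201) = 1.3228

1.3228 bits


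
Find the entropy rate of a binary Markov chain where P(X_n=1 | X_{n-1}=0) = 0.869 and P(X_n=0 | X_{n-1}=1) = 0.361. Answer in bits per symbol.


Stationary distribution: pi_0 = p10/(p01+p10) = 0.2935, pi_1 = 0.7065. Entropy rate H' = pi_0*H(p01) + pi_1*H(p10) = 0.2935*0.5602 + 0.7065*0.9435 = 0.831

0.831 bits/symbol


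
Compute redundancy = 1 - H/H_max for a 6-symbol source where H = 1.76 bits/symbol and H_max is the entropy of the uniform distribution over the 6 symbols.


H_max = log2(K) = log2(6) = 2.585 bits/symbol. Redundancy = 1 - H/H_max = 1 - 1.76/2.585 = 1 - 0.6809 = 0.3191

0.3191


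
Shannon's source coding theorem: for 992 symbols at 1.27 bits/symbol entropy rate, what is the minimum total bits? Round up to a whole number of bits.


Minimum bits >= n * H = 992 * 1.27 = 1259.84, rounded up to a whole number of bits = 1260

1260 bits


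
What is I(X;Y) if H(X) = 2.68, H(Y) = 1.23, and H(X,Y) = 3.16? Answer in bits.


I(X;Y) = H(X) + H(Y) - H(X,Y) = 2.68 + 1.23 - 3.16 = 0.75

0.75 bits


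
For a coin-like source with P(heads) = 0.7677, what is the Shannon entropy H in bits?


H = -p*log2(p) - (1-p)*log2(1-p). -0.7677*log2(0.7677) = 0.292790; -0.2323*log2(0.2323) = 0.489210. H = 0.292790 + 0.489210 = 0.782

0.782 bits


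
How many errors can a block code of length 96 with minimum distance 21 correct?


Correction capability = floor((d-1)/2) = floor((21-1)/2) = 10

10 errors


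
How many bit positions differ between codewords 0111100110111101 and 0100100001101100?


Count differing positions: . . ^ ^ . . . ^ ^ ^ . ^ . . . ^ = 7 differences

7


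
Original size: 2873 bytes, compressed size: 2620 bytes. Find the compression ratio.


Ratio = original / compressed = 2873 / 2620 = 1.0966

1.0966


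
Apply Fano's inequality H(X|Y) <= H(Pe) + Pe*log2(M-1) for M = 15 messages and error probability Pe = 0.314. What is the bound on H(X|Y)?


H(Pe) = -Pe*log2(Pe) - (1-Pe)*log2(1-Pe) = -0.314*log2(0.314) - 0.686*log2(0.686) = 0.524745 + 0.372992 = 0.8977. Pe*log2(M-1) = 0.314*log2(14) = 1.195509. Bound = H(Pe) + Pe*log2(M-1) = 0.524745 + 0.372992 + 1.195509 = 2.0932

2.0932 bits


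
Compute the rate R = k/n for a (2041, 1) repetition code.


Rate = k/n = 1/2041

1/2041


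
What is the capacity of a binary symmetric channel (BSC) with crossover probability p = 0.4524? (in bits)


H(p) = -p*log2(p) - (1-p)*log2(1-p) = -0.4524*log2(0.4524) - 0.5476*log2(0.5476) = 0.517695 + 0.475758 = 0.9935. C = 1 - H(p) = 1 - 0.9935 = 0.0065

0.0065 bits


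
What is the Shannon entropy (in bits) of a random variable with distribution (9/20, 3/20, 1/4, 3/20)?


H = -sum(p_i * log2(p_i)). Terms: -(9/20)*log2(9/20) = 0.518401; -(3/20)*log2(3/20) = 0.410545; -(1/4)*log2(1/4) = 0.500000; -(3/20)*log2(3/20) = 0.410545. H = 0.518401 + 0.410545 + 0.500000 + 0.410545 = 1.8395

1.8395 bits


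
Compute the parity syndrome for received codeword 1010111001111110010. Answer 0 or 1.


Syndrome = XOR of all bits = 1 XOR 0 XOR 1 XOR 0 XOR 1 XOR 1 XOR 1 XOR 0 XOR 0 XOR 1 XOR 1 XOR 1 XOR 1 XOR 1 XOR 1 XOR 0 XOR 0 XOR 1 XOR 0 = 0

0


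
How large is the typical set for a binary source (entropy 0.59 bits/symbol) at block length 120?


log2|A_typical| = nH = 120 * 0.59 = 70.8, so |A_typical| ~ 2^70.8 = 2.056e+21

2.056e+21


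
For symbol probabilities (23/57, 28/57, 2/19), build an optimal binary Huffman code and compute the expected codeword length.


Huffman construction (repeatedly merge the two least-probable nodes; each merge adds 1 bit to every symbol beneath it): 2/19 + 23/57 = 29/57; 28/57 + 29/57 = 1. Resulting codeword lengths (in the order the probabilities were given): (2, 1, 2). L_avg = sum(p_i * l_i) = 23/57*2 + 28/57*1 + 2/19*2 = 86/57 = 1.5088

1.5088 bits


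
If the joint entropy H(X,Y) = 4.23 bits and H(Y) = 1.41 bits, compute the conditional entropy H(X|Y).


H(X|Y) = H(X,Y) - H(Y) = 4.23 - 1.41 = 2.82

2.82 bits


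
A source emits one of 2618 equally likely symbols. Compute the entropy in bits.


H = log2(n) = log2(2618) = 11.3542

11.3542 bits


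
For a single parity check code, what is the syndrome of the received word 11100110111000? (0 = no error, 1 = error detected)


Syndrome = XOR of all bits = 1 XOR 1 XOR 1 XOR 0 XOR 0 XOR 1 XOR 1 XOR 0 XOR 1 XOR 1 XOR 1 XOR 0 XOR 0 XOR 0 = 0

0


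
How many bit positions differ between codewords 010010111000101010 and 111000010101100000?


Count differing positions: ^ . ^ . ^ . ^ . ^ ^ . ^ . . ^ . ^ . = 9 differences

9


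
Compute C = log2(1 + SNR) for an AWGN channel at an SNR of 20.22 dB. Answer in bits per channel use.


SNR_linear = 10^(20.22/10) = 105.1962; C = log2(1 + SNR_linear) = log2(1 + 105.1962) = 6.7306

6.7306 bits/channel use


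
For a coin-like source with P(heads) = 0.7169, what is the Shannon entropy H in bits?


H = -p*log2(p) - (1-p)*log2(1-p). -0.7169*log2(0.7169) = 0.344224; -0.2831*log2(0.2831) = 0.515416. H = 0.344224 + 0.515416 = 0.8596

0.8596 bits


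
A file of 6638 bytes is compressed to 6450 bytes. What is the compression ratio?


Ratio = original / compressed = 6638 / 6450 = 1.0291

1.0291


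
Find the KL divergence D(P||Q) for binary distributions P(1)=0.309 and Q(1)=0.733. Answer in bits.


KL = p*log2(p/q) + (1-p)*log2((1-p)/(1-q)) = 0.309*log2(0.309/0.733) + 0.691*log2(0.691/0.267) = 0.5629

0.5629 bits


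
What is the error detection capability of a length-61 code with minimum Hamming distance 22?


Detection capability = d_min - 1 = 22 - 1 = 21

21 errors


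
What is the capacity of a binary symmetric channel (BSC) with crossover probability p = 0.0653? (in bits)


H(p) = -p*log2(p) - (1-p)*log2(1-p) = -0.0653*log2(0.0653) - 0.9347*log2(0.9347) = 0.257071 + 0.091063 = 0.3481. C = 1 - H(p) = 1 - 0.3481 = 0.6519

0.6519 bits


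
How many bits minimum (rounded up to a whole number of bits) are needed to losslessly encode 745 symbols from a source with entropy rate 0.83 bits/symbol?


Minimum bits >= n * H = 745 * 0.83 = 618.35, rounded up to a whole number of bits = 619

619 bits


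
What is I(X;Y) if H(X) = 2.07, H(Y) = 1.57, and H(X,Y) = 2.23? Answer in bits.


I(X;Y) = H(X) + H(Y) - H(X,Y) = 2.07 + 1.57 - 2.23 = 1.41

1.41 bits


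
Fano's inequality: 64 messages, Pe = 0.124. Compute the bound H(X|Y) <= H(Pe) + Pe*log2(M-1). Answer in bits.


H(Pe) = -Pe*log2(Pe) - (1-Pe)*log2(1-Pe) = -0.124*log2(0.124) - 0.876*log2(0.876) = 0.373437 + 0.167314 = 0.5408. Pe*log2(M-1) = 0.124*log2(63) = 0.741183. Bound = H(Pe) + Pe*log2(M-1) = 0.373437 + 0.167314 + 0.741183 = 1.2819

1.2819 bits


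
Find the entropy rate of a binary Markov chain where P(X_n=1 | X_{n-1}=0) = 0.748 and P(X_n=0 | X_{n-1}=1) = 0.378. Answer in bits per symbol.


Stationary distribution: pi_0 = p10/(p01+p10) = 0.3357, pi_1 = 0.6643. Entropy rate H' = pi_0*H(p01) + pi_1*H(p10) = 0.3357*0.8144 + 0.6643*0.9566 = 0.9089

0.9089 bits/symbol


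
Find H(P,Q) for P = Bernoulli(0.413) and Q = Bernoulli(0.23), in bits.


H(P,Q) = -p*log2(q) - (1-p)*log2(1-q). -0.413*log2(0.23) = 0.875682; -0.587*log2(0.77) = 0.221340. H(P,Q) = 0.875682 + 0.221340 = 1.097

1.097 bits


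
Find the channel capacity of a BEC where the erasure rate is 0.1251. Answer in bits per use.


C = 1 - epsilon = 1 - 0.1251 = 0.8749

0.8749 bits


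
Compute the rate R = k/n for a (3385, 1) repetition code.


Rate = k/n = 1/3385

1/3385


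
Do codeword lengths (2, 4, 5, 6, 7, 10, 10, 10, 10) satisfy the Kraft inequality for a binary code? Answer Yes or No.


Kraft sum = sum(2^(-l_i)) = 0.3711, need <= 1. Result: satisfied (a binary prefix-free code with these lengths exists)

Yes


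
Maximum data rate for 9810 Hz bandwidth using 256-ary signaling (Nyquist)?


Rate = 2 * B * log2(M) = 2 * 9810 * 8.0 = 156960.0

156960.0 bps


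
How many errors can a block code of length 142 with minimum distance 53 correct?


Correction capability = floor((d-1)/2) = floor((53-1)/2) = 26

26 errors


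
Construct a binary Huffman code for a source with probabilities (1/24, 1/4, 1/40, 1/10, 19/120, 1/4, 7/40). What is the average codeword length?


Huffman construction (repeatedly merge the two least-probable nodes; each merge adds 1 bit to every symbol beneath it): 1/40 + 1/24 = 1/15; 1/15 + 1/10 = 1/6; 19/120 + 1/6 = 13/40; 7/40 + 1/4 = 17/40; 1/4 + 13/40 = 23/40; 17/40 + 23/40 = 1. Resulting codeword lengths (in the order the probabilities were given): (5, 2, 5, 4, 3, 2, 2). L_avg = sum(p_i * l_i) = 1/24*5 + 1/4*2 + 1/40*5 + 1/10*4 + 19/120*3 + 1/4*2 + 7/40*2 = 307/120 = 2.5583

2.5583 bits


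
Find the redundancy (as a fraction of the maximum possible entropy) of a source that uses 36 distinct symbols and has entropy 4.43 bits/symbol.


H_max = log2(K) = log2(36) = 5.1699 bits/symbol. Redundancy = 1 - H/H_max = 1 - 4.43/5.1699 = 1 - 0.8569 = 0.1431

0.1431


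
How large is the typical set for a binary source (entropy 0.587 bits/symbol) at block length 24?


log2|A_typical| = nH = 24 * 0.587 = 14.088, so |A_typical| ~ 2^14.088 = 1.741e+04

1.741e+04


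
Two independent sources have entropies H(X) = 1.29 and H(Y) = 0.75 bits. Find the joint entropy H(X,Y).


For independent variables, H(X,Y) = H(X) + H(Y) = 1.29 + 0.75 = 2.04

2.04 bits


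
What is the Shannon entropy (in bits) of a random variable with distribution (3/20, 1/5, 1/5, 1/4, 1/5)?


H = -sum(p_i * log2(p_i)). Terms: -(3/20)*log2(3/20) = 0.410545; -(1/5)*log2(1/5) = 0.464386; -(1/5)*log2(1/5) = 0.464386; -(1/4)*log2(1/4) = 0.500000; -(1/5)*log2(1/5) = 0.464386. H = 0.410545 + 0.464386 + 0.464386 + 0.500000 + 0.464386 = 2.3037

2.3037 bits


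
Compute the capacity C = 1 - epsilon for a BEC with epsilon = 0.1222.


C = 1 - epsilon = 1 - 0.1222 = 0.8778

0.8778 bits


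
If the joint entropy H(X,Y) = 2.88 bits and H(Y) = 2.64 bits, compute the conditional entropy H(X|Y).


H(X|Y) = H(X,Y) - H(Y) = 2.88 - 2.64 = 0.24

0.24 bits


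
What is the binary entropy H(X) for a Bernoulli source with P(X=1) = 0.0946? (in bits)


H = -p*log2(p) - (1-p)*log2(1-p). -0.0946*log2(0.0946) = 0.321831; -0.9054*log2(0.9054) = 0.129810. H = 0.321831 + 0.129810 = 0.4516

0.4516 bits


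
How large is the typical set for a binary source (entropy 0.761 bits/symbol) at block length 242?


log2|A_typical| = nH = 242 * 0.761 = 184.162, so |A_typical| ~ 2^184.162 = 2.743e+55

2.743e+55


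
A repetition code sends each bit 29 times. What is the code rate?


Rate = k/n = 1/29

1/29


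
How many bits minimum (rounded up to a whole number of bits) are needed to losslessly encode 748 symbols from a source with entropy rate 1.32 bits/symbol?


Minimum bits >= n * H = 748 * 1.32 = 987.36, rounded up to a whole number of bits = 988

988 bits


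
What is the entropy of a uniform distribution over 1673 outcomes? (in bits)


H = log2(n) = log2(1673) = 10.7082

10.7082 bits


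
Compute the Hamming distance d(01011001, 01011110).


Count differing positions: . . . . . ^ ^ ^ = 3 differences

3


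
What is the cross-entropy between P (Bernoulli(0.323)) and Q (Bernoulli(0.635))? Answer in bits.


H(P,Q) = -p*log2(q) - (1-p)*log2(1-q). -0.323*log2(0.635) = 0.211620; -0.677*log2(0.365) = 0.984379. H(P,Q) = 0.211620 + 0.984379 = 1.196

1.196 bits


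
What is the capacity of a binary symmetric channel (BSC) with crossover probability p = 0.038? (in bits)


H(p) = -p*log2(p) - (1-p)*log2(1-p) = -0.038*log2(0.038) - 0.962*log2(0.962) = 0.179279 + 0.053767 = 0.233. C = 1 - H(p) = 1 - 0.233 = 0.767

0.767 bits


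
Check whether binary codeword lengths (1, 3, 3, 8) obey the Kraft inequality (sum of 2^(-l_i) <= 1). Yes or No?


Kraft sum = sum(2^(-l_i)) = 0.7539, need <= 1. Result: satisfied (a binary prefix-free code with these lengths exists)

Yes


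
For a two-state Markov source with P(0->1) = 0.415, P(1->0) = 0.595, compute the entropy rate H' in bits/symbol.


Stationary distribution: pi_0 = p10/(p01+p10) = 0.5891, pi_1 = 0.4109. Entropy rate H' = pi_0*H(p01) + pi_1*H(p10) = 0.5891*0.9791 + 0.4109*0.9738 = 0.9769

0.9769 bits/symbol


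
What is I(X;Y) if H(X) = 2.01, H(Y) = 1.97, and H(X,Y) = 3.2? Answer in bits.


I(X;Y) = H(X) + H(Y) - H(X,Y) = 2.01 + 1.97 - 3.2 = 0.78

0.78 bits


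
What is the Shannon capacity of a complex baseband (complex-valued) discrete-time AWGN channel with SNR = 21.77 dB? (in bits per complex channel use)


SNR_linear = 10^(21.77/10) = 150.3142; C = log2(1 + SNR_linear) = log2(1 + 150.3142) = 7.2414

7.2414 bits/channel use


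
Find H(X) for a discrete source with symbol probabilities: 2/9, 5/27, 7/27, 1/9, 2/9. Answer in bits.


H = -sum(p_i * log2(p_i)). Terms: -(2/9)*log2(2/9) = 0.482206; -(5/27)*log2(5/27) = 0.450548; -(7/27)*log2(7/27) = 0.504916; -(1/9)*log2(1/9) = 0.352214; -(2/9)*log2(2/9) = 0.482206. H = 0.482206 + 0.450548 + 0.504916 + 0.352214 + 0.482206 = 2.2721

2.2721 bits


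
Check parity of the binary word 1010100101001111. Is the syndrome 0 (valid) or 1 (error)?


Syndrome = XOR of all bits = 1 XOR 0 XOR 1 XOR 0 XOR 1 XOR 0 XOR 0 XOR 1 XOR 0 XOR 1 XOR 0 XOR 0 XOR 1 XOR 1 XOR 1 XOR 1 = 1

1


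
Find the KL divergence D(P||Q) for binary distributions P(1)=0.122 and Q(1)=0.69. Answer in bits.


KL = p*log2(p/q) + (1-p)*log2((1-p)/(1-q)) = 0.122*log2(0.122/0.69) + 0.878*log2(0.878/0.31) = 1.0137

1.0137 bits


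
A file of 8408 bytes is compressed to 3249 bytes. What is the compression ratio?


Ratio = original / compressed = 8408 / 3249 = 2.5879

2.5879


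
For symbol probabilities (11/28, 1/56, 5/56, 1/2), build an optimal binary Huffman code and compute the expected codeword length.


Huffman construction (repeatedly merge the two least-probable nodes; each merge adds 1 bit to every symbol beneath it): 1/56 + 5/56 = 3/28; 3/28 + 11/28 = 1/2; 1/2 + 1/2 = 1. Resulting codeword lengths (in the order the probabilities were given): (2, 3, 3, 1). L_avg = sum(p_i * l_i) = 11/28*2 + 1/56*3 + 5/56*3 + 1/2*1 = 45/28 = 1.6071

1.6071 bits


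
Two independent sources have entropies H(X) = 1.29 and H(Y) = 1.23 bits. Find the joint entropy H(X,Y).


For independent variables, H(X,Y) = H(X) + H(Y) = 1.29 + 1.23 = 2.52

2.52 bits


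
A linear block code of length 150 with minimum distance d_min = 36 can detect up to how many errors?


Detection capability = d_min - 1 = 36 - 1 = 35

35 errors


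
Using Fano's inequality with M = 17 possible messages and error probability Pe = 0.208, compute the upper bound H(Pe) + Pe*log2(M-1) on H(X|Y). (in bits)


H(Pe) = -Pe*log2(Pe) - (1-Pe)*log2(1-Pe) = -0.208*log2(0.208) - 0.792*log2(0.792) = 0.471192 + 0.266451 = 0.7376. Pe*log2(M-1) = 0.208*log2(16) = 0.832000. Bound = H(Pe) + Pe*log2(M-1) = 0.471192 + 0.266451 + 0.832000 = 1.5696

1.5696 bits


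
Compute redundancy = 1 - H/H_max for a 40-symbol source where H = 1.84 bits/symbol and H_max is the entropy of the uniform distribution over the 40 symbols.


H_max = log2(K) = log2(40) = 5.3219 bits/symbol. Redundancy = 1 - H/H_max = 1 - 1.84/5.3219 = 1 - 0.3457 = 0.6543

0.6543


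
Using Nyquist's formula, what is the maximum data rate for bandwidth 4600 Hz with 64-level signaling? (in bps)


Rate = 2 * B * log2(M) = 2 * 4600 * 6.0 = 55200.0

55200.0 bps


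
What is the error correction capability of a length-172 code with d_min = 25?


Correction capability = floor((d-1)/2) = floor((25-1)/2) = 12

12 errors


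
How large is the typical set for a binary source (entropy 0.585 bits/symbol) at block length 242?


log2|A_typical| = nH = 242 * 0.585 = 141.57, so |A_typical| ~ 2^141.57 = 4.138e+42

4.138e+42


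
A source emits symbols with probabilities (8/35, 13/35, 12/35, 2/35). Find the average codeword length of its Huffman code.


Huffman construction (repeatedly merge the two least-probable nodes; each merge adds 1 bit to every symbol beneath it): 2/35 + 8/35 = 2/7; 2/7 + 12/35 = 22/35; 13/35 + 22/35 = 1. Resulting codeword lengths (in the order the probabilities were given): (3, 1, 2, 3). L_avg = sum(p_i * l_i) = 8/35*3 + 13/35*1 + 12/35*2 + 2/35*3 = 67/35 = 1.9143

1.9143 bits


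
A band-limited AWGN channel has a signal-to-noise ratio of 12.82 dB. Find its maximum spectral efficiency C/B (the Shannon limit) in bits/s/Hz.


SNR_linear = 10^(12.82/10) = 19.1426; C/B = log2(1 + SNR_linear) = log2(1 + 19.1426) = 4.3322

4.3322 bits/s/Hz


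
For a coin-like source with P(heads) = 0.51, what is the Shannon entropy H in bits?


H = -p*log2(p) - (1-p)*log2(1-p). -0.51*log2(0.51) = 0.495430; -0.49*log2(0.49) = 0.504282. H = 0.495430 + 0.504282 = 0.9997

0.9997 bits


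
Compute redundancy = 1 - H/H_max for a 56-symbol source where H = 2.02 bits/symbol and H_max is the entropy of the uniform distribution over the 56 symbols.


H_max = log2(K) = log2(56) = 5.8074 bits/symbol. Redundancy = 1 - H/H_max = 1 - 2.02/5.8074 = 1 - 0.3478 = 0.6522

0.6522


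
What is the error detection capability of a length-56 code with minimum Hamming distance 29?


Detection capability = d_min - 1 = 29 - 1 = 28

28 errors


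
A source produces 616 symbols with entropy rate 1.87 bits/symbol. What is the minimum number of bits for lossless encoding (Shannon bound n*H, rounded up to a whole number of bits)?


Minimum bits >= n * H = 616 * 1.87 = 1151.92, rounded up to a whole number of bits = 1152

1152 bits


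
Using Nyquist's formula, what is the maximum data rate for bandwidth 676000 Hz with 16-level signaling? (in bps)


Rate = 2 * B * log2(M) = 2 * 676000 * 4.0 = 5408000.0

5408000.0 bps


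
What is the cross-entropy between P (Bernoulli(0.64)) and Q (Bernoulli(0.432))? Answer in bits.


H(P,Q) = -p*log2(q) - (1-p)*log2(1-q). -0.64*log2(0.432) = 0.774974; -0.36*log2(0.568) = 0.293773. H(P,Q) = 0.774974 + 0.293773 = 1.0687

1.0687 bits


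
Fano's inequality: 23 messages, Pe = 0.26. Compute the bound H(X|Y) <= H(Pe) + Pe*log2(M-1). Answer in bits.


H(Pe) = -Pe*log2(Pe) - (1-Pe)*log2(1-Pe) = -0.26*log2(0.26) - 0.74*log2(0.74) = 0.505288 + 0.321458 = 0.8267. Pe*log2(M-1) = 0.26*log2(22) = 1.159452. Bound = H(Pe) + Pe*log2(M-1) = 0.505288 + 0.321458 + 1.159452 = 1.9862

1.9862 bits


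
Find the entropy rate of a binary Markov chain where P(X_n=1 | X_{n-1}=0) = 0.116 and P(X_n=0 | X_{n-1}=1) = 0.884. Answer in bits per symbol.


Stationary distribution: pi_0 = p10/(p01+p10) = 0.884, pi_1 = 0.116. Entropy rate H' = pi_0*H(p01) + pi_1*H(p10) = 0.884*0.5178 + 0.116*0.5178 = 0.5178

0.5178 bits/symbol


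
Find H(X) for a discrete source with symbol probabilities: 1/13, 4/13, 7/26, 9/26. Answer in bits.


H = -sum(p_i * log2(p_i)). Terms: -(1/13)*log2(1/13) = 0.284649; -(4/13)*log2(4/13) = 0.523212; -(7/26)*log2(7/26) = 0.509677; -(9/26)*log2(9/26) = 0.529794. H = 0.284649 + 0.523212 + 0.509677 + 0.529794 = 1.8473

1.8473 bits


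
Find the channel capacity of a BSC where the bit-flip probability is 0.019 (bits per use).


H(p) = -p*log2(p) - (1-p)*log2(1-p) = -0.019*log2(0.019) - 0.981*log2(0.981) = 0.108639 + 0.027149 = 0.1358. C = 1 - H(p) = 1 - 0.1358 = 0.8642

0.8642 bits


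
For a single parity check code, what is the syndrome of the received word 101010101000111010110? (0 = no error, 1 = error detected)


Syndrome = XOR of all bits = 1 XOR 0 XOR 1 XOR 0 XOR 1 XOR 0 XOR 1 XOR 0 XOR 1 XOR 0 XOR 0 XOR 0 XOR 1 XOR 1 XOR 1 XOR 0 XOR 1 XOR 0 XOR 1 XOR 1 XOR 0 = 1

1


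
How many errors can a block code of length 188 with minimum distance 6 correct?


Correction capability = floor((d-1)/2) = floor((6-1)/2) = 2

2 errors


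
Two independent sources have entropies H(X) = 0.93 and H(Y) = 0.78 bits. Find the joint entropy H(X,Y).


For independent variables, H(X,Y) = H(X) + H(Y) = 0.93 + 0.78 = 1.71

1.71 bits


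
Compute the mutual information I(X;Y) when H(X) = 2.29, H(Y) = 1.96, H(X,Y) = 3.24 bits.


I(X;Y) = H(X) + H(Y) - H(X,Y) = 2.29 + 1.96 - 3.24 = 1.01

1.01 bits


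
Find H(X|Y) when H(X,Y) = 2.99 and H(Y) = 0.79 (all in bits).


H(X|Y) = H(X,Y) - H(Y) = 2.99 - 0.79 = 2.2

2.2 bits


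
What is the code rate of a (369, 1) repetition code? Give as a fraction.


Rate = k/n = 1/369

1/369


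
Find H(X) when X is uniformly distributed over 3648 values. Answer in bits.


H = log2(n) = log2(3648) = 11.8329

11.8329 bits


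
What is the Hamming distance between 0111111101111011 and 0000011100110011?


Count differing positions: . ^ ^ ^ ^ . . . . ^ . . ^ . . . = 6 differences

6


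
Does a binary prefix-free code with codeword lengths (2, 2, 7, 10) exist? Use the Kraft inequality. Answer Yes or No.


Kraft sum = sum(2^(-l_i)) = 0.5088, need <= 1. Result: satisfied (a binary prefix-free code with these lengths exists)

Yes


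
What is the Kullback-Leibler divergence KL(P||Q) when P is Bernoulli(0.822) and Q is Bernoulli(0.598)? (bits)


KL = p*log2(p/q) + (1-p)*log2((1-p)/(1-q)) = 0.822*log2(0.822/0.598) + 0.178*log2(0.178/0.402) = 0.1681

0.1681 bits


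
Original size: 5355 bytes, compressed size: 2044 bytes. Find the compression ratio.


Ratio = original / compressed = 5355 / 2044 = 2.6199

2.6199


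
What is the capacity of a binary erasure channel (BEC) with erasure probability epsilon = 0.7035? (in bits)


C = 1 - epsilon = 1 - 0.7035 = 0.2965

0.2965 bits


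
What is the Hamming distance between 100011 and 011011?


Count differing positions: ^ ^ ^ . . . = 3 differences

3


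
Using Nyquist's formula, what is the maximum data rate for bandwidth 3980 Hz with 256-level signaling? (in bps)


Rate = 2 * B * log2(M) = 2 * 3980 * 8.0 = 63680.0

63680.0 bps


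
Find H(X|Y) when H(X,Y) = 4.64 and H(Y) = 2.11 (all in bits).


H(X|Y) = H(X,Y) - H(Y) = 4.64 - 2.11 = 2.53

2.53 bits


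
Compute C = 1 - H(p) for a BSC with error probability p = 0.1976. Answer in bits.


H(p) = -p*log2(p) - (1-p)*log2(1-p) = -0.1976*log2(0.1976) - 0.8024*log2(0.8024) = 0.462255 + 0.254847 = 0.7171. C = 1 - H(p) = 1 - 0.7171 = 0.2829

0.2829 bits


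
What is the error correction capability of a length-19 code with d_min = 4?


Correction capability = floor((d-1)/2) = floor((4-1)/2) = 1

1 errors


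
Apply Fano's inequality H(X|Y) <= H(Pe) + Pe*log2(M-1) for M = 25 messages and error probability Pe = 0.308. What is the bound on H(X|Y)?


H(Pe) = -Pe*log2(Pe) - (1-Pe)*log2(1-Pe) = -0.308*log2(0.308) - 0.692*log2(0.692) = 0.523291 + 0.367560 = 0.8909. Pe*log2(M-1) = 0.308*log2(24) = 1.412168. Bound = H(Pe) + Pe*log2(M-1) = 0.523291 + 0.367560 + 1.412168 = 2.303

2.303 bits


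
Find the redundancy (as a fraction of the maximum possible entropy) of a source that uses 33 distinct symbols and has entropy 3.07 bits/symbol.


H_max = log2(K) = log2(33) = 5.0444 bits/symbol. Redundancy = 1 - H/H_max = 1 - 3.07/5.0444 = 1 - 0.6086 = 0.3914

0.3914


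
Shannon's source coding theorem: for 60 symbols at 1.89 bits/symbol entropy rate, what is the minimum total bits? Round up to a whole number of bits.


Minimum bits >= n * H = 60 * 1.89 = 113.4, rounded up to a whole number of bits = 114

114 bits


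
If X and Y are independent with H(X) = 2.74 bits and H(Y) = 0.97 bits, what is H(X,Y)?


For independent variables, H(X,Y) = H(X) + H(Y) = 2.74 + 0.97 = 3.71

3.71 bits


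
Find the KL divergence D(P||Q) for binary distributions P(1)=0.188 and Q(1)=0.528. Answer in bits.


KL = p*log2(p/q) + (1-p)*log2((1-p)/(1-q)) = 0.188*log2(0.188/0.528) + 0.812*log2(0.812/0.472) = 0.3555

0.3555 bits


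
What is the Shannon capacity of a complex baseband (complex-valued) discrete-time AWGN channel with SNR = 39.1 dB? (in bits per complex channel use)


SNR_linear = 10^(39.1/10) = 8128.3052; C = log2(1 + SNR_linear) = log2(1 + 8128.3052) = 12.9889

12.9889 bits/channel use


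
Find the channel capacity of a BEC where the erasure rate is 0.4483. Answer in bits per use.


C = 1 - epsilon = 1 - 0.4483 = 0.5517

0.5517 bits


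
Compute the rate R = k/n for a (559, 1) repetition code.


Rate = k/n = 1/559

1/559


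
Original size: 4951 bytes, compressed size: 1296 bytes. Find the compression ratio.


Ratio = original / compressed = 4951 / 1296 = 3.8202

3.8202


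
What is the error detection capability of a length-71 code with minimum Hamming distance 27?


Detection capability = d_min - 1 = 27 - 1 = 26

26 errors


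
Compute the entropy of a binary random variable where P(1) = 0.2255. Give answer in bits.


H = -p*log2(p) - (1-p)*log2(1-p). -0.2255*log2(0.2255) = 0.484555; -0.7745*log2(0.7745) = 0.285529. H = 0.484555 + 0.285529 = 0.7701

0.7701 bits


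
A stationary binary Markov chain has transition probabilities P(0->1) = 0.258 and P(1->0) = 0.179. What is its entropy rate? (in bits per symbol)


Stationary distribution: pi_0 = p10/(p01+p10) = 0.4096, pi_1 = 0.5904. Entropy rate H' = pi_0*H(p01) + pi_1*H(p10) = 0.4096*0.8237 + 0.5904*0.6779 = 0.7376

0.7376 bits/symbol


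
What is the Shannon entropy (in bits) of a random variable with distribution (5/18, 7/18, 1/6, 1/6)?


H = -sum(p_i * log2(p_i)). Terms: -(5/18)*log2(5/18) = 0.513332; -(7/18)*log2(7/18) = 0.529888; -(1/6)*log2(1/6) = 0.430827; -(1/6)*log2(1/6) = 0.430827. H = 0.513332 + 0.529888 + 0.430827 + 0.430827 = 1.9049

1.9049 bits


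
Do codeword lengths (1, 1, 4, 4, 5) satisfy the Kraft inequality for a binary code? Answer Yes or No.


Kraft sum = sum(2^(-l_i)) = 1.1562, need <= 1. Result: violated (a binary prefix-free code with these lengths cannot exist)

No


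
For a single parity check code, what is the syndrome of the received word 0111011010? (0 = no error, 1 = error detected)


Syndrome = XOR of all bits = 0 XOR 1 XOR 1 XOR 1 XOR 0 XOR 1 XOR 1 XOR 0 XOR 1 XOR 0 = 0

0


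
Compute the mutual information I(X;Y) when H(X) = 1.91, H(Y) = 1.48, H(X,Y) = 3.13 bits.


I(X;Y) = H(X) + H(Y) - H(X,Y) = 1.91 + 1.48 - 3.13 = 0.26

0.26 bits


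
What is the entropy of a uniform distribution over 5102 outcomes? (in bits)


H = log2(n) = log2(5102) = 12.3168

12.3168 bits


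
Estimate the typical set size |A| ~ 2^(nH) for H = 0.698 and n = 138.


log2|A_typical| = nH = 138 * 0.698 = 96.324, so |A_typical| ~ 2^96.324 = 9.918e+28

9.918e+28


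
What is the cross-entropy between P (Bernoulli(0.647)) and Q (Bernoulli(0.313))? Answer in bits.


H(P,Q) = -p*log2(q) - (1-p)*log2(1-q). -0.647*log2(0.313) = 1.084220; -0.353*log2(0.687) = 0.191191. H(P,Q) = 1.084220 + 0.191191 = 1.2754

1.2754 bits


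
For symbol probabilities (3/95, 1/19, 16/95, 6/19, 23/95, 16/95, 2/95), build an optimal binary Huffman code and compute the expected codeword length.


Huffman construction (repeatedly merge the two least-probable nodes; each merge adds 1 bit to every symbol beneath it): 2/95 + 3/95 = 1/19; 1/19 + 1/19 = 2/19; 2/19 + 16/95 = 26/95; 16/95 + 23/95 = 39/95; 26/95 + 6/19 = 56/95; 39/95 + 56/95 = 1. Resulting codeword lengths (in the order the probabilities were given): (5, 4, 3, 2, 2, 2, 5). L_avg = sum(p_i * l_i) = 3/95*5 + 1/19*4 + 16/95*3 + 6/19*2 + 23/95*2 + 16/95*2 + 2/95*5 = 231/95 = 2.4316

2.4316 bits


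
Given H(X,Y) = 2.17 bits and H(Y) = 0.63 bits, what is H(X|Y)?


H(X|Y) = H(X,Y) - H(Y) = 2.17 - 0.63 = 1.54

1.54 bits


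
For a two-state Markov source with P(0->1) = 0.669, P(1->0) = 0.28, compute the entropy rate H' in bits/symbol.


Stationary distribution: pi_0 = p10/(p01+p10) = 0.295, pi_1 = 0.705. Entropy rate H' = pi_0*H(p01) + pi_1*H(p10) = 0.295*0.9159 + 0.705*0.8555 = 0.8733

0.8733 bits/symbol


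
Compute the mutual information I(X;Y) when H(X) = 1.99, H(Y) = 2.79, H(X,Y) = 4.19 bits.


I(X;Y) = H(X) + H(Y) - H(X,Y) = 1.99 + 2.79 - 4.19 = 0.59

0.59 bits


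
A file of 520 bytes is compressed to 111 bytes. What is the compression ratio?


Ratio = original / compressed = 520 / 111 = 4.6847

4.6847


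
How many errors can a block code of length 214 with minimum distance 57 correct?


Correction capability = floor((d-1)/2) = floor((57-1)/2) = 28

28 errors


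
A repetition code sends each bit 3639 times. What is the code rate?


Rate = k/n = 1/3639

1/3639


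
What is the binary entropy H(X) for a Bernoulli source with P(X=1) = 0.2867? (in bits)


H = -p*log2(p) - (1-p)*log2(1-p). -0.2867*log2(0.2867) = 0.516744; -0.7133*log2(0.7133) = 0.347676. H = 0.516744 + 0.347676 = 0.8644

0.8644 bits


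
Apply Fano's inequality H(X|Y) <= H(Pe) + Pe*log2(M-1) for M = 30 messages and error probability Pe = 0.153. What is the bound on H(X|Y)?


H(Pe) = -Pe*log2(Pe) - (1-Pe)*log2(1-Pe) = -0.153*log2(0.153) - 0.847*log2(0.847) = 0.414385 + 0.202913 = 0.6173. Pe*log2(M-1) = 0.153*log2(29) = 0.743271. Bound = H(Pe) + Pe*log2(M-1) = 0.414385 + 0.202913 + 0.743271 = 1.3606

1.3606 bits


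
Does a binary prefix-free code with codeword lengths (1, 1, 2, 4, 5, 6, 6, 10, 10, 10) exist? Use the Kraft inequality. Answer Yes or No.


Kraft sum = sum(2^(-l_i)) = 1.3779, need <= 1. Result: violated (a binary prefix-free code with these lengths cannot exist)

No


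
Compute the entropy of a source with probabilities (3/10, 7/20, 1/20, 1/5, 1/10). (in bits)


H = -sum(p_i * log2(p_i)). Terms: -(3/10)*log2(3/10) = 0.521090; -(7/20)*log2(7/20) = 0.530101; -(1/20)*log2(1/20) = 0.216096; -(1/5)*log2(1/5) = 0.464386; -(1/10)*log2(1/10) = 0.332193. H = 0.521090 + 0.530101 + 0.216096 + 0.464386 + 0.332193 = 2.0639

2.0639 bits


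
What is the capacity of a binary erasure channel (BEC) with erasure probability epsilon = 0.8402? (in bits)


C = 1 - epsilon = 1 - 0.8402 = 0.1598

0.1598 bits


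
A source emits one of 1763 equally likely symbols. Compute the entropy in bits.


H = log2(n) = log2(1763) = 10.7838

10.7838 bits


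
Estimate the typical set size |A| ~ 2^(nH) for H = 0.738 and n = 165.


log2|A_typical| = nH = 165 * 0.738 = 121.77, so |A_typical| ~ 2^121.77 = 4.533e+36

4.533e+36


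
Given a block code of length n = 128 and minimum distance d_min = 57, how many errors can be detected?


Detection capability = d_min - 1 = 57 - 1 = 56

56 errors


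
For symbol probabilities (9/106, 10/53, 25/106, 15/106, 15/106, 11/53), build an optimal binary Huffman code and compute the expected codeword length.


Huffman construction (repeatedly merge the two least-probable nodes; each merge adds 1 bit to every symbol beneath it): 9/106 + 15/106 = 12/53; 15/106 + 10/53 = 35/106; 11/53 + 12/53 = 23/53; 25/106 + 35/106 = 30/53; 23/53 + 30/53 = 1. Resulting codeword lengths (in the order the probabilities were given): (3, 3, 2, 3, 3, 2). L_avg = sum(p_i * l_i) = 9/106*3 + 10/53*3 + 25/106*2 + 15/106*3 + 15/106*3 + 11/53*2 = 271/106 = 2.5566

2.5566 bits


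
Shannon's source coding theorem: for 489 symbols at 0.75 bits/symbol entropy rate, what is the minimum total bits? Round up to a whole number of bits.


Minimum bits >= n * H = 489 * 0.75 = 366.75, rounded up to a whole number of bits = 367

367 bits


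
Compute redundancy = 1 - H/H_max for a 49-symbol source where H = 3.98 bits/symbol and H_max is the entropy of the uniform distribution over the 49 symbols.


H_max = log2(K) = log2(49) = 5.6147 bits/symbol. Redundancy = 1 - H/H_max = 1 - 3.98/5.6147 = 1 - 0.7089 = 0.2911

0.2911


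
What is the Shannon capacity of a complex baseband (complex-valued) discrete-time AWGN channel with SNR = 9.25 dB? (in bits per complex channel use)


SNR_linear = 10^(9.25/10) = 8.414; C = log2(1 + SNR_linear) = log2(1 + 8.414) = 3.2348

3.2348 bits/channel use


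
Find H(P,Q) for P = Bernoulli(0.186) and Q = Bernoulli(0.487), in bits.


H(P,Q) = -p*log2(q) - (1-p)*log2(1-q). -0.186*log2(0.487) = 0.193069; -0.814*log2(0.513) = 0.783857. H(P,Q) = 0.193069 + 0.783857 = 0.9769

0.9769 bits


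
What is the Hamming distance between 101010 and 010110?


Count differing positions: ^ ^ ^ ^ . . = 4 differences

4
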